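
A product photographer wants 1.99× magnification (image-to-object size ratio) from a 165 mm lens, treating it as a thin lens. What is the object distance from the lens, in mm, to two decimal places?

247.91 mm

With m = dᵢ/dₒ and 1/f = 1/dₒ + 1/dᵢ, substituting dᵢ = m·dₒ gives 1/f = (1 + 1/m)/dₒ, hence dₒ = f·(1 + 1/m).
dₒ = 165 × (1 + 1/1.99) = 165 × 1.50251 ≈ 247.915 mm.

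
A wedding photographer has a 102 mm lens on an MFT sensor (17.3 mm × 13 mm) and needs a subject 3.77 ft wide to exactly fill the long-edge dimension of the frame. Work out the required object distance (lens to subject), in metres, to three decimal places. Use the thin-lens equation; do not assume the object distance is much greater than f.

6.877 m

W: 3.77 ft × 304.8 mm/ft = 1149.10 mm.
Magnification m = w/W = dᵢ/dₒ; combined with 1/f = 1/dₒ + 1/dᵢ this gives dₒ = f·(1 + W/w).
dₒ = 102 mm × (1 + 1149.1/17.3) = 102 × 67.4217 ≈ 6877.017 mm = 6.87702 m.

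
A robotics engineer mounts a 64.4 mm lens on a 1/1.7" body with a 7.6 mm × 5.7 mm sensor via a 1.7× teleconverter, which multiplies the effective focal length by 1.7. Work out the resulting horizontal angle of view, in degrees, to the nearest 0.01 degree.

Effective focal length f = 64.4 × 1.7 = 109.48 mm.
α = 2·arctan(7.6 / (2 × 109.48)) = 2·arctan(0.03471) ≈ 3.9758°.

3.98°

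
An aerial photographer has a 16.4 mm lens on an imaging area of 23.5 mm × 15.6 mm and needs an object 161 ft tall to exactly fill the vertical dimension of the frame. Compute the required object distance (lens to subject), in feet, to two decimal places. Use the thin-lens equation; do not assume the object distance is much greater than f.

169.31 ft

W: 161 ft × 304.8 mm/ft = 49072.80 mm.
Magnification m = h/W = dᵢ/dₒ; combined with 1/f = 1/dₒ + 1/dᵢ this gives dₒ = f·(1 + W/h).
dₒ = 16.4 mm × (1 + 49072.8/15.6) = 16.4 × 3146.6922 ≈ 51605.752 mm = 51605.752/304.8 ft = 169.31 ft.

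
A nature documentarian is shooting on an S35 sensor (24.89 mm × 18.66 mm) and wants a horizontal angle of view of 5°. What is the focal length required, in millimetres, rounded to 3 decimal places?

285.037 mm

From α = 2·arctan(w/2f) we get f = w / (2·tan(α/2)).
With w = 24.89 mm and α/2 = 2.5°, tan(α/2) ≈ 0.04366, so f ≈ 24.89 / 0.08732 ≈ 285.0374 mm.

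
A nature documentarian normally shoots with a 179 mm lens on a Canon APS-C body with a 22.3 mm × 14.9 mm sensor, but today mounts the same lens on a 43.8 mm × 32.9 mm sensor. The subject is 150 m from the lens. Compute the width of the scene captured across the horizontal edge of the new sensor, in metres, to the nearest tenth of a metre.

The focal length stays 179 mm; the relevant sensor dimension is now w = 43.8 mm. Object distance dₒ = 150 m = 150000 mm.
Thin-lens field width W = w·(dₒ − f)/f = 43.8 × (150000 − 179)/179 ≈ 36660.111 mm = 36.6601 m.

36.7 m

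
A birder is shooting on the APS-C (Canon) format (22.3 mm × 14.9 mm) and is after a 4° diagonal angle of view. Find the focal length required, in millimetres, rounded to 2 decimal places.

384.01 mm

Sensor diagonal = √(22.3² + 14.9²) = √719.3000 ≈ 26.8198 mm.
From α = 2·arctan(d/2f) we get f = d / (2·tan(α/2)).
With d = 26.8198 mm and α/2 = 2°, tan(α/2) ≈ 0.03492, so f ≈ 26.8198 / 0.06984 ≈ 384.0088 mm.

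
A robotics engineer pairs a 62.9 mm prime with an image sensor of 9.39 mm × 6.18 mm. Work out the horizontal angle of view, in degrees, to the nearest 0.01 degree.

Angle of view α = 2·arctan(w/2f) with w = 9.39 mm and f = 62.9 mm.
w/2f = 0.07464; arctan(0.07464) ≈ 4.2688°, so α ≈ 8.5375°.

8.54°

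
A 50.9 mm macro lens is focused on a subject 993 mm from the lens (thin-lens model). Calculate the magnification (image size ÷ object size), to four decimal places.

Thin lens: 1/f = 1/dₒ + 1/dᵢ → 1/dᵢ = 1/50.9 − 1/993 = 0.0186393 mm⁻¹, so dᵢ ≈ 53.6500 mm.
Magnification m = dᵢ/dₒ = 53.6500/993 ≈ 0.05403.

0.0540×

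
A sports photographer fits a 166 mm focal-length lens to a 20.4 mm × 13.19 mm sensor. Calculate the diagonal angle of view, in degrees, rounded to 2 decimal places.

8.37°

Sensor diagonal = √(20.4² + 13.19²) = √590.1361 ≈ 24.2927 mm.
Angle of view α = 2·arctan(d/2f) with d = 24.2927 mm and f = 166 mm.
d/2f = 0.07317; arctan(0.07317) ≈ 4.1849°, so α ≈ 8.3698°.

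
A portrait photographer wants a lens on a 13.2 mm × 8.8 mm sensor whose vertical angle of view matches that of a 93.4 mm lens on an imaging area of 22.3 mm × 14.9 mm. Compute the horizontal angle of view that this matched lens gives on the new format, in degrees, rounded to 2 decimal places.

13.65°

Equal vertical AOV ⇒ f₂ = f₁ · 8.8/14.9 = 93.4 × 0.59060 ≈ 55.1624 mm.
Horizontal AOV on the new format = 2·arctan(13.2 / (2 × 55.1624)) = 2·arctan(0.11965) ≈ 13.6456°.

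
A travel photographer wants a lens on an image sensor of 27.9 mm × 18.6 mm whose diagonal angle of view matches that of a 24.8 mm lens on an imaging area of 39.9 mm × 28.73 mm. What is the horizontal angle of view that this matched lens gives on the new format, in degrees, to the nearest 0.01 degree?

Sensor diagonal = √(39.9² + 28.73²) = √2417.4229 ≈ 49.1673 mm.
Sensor diagonal = √(27.9² + 18.6²) = √1124.3700 ≈ 33.5316 mm.
Equal diagonal AOV ⇒ f₂ = f₁ · 33.5316/49.1673 = 24.8 × 0.68199 ≈ 16.9134 mm.
Horizontal AOV on the new format = 2·arctan(27.9 / (2 × 16.9134)) = 2·arctan(0.82479) ≈ 79.0311°.

79.03°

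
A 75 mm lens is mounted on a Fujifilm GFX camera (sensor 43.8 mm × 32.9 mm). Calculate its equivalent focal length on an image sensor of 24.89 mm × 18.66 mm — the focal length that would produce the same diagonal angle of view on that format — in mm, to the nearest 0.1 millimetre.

Sensor diagonal = √(43.8² + 32.9²) = √3000.8500 ≈ 54.7800 mm.
Sensor diagonal = √(24.89² + 18.66²) = √967.7077 ≈ 31.1080 mm.
Equal angle of view means equal diagonal/f ratio, so f₂ = f₁ · (diagonal₂/diagonal₁) = 75 × 31.1080/54.7800.
f₂ = 75 × 0.56787 ≈ 42.590 mm.

42.6 mm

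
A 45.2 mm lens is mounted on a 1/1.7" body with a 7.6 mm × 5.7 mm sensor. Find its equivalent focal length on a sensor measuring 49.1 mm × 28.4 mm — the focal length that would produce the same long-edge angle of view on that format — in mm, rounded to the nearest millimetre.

Equal angle of view means equal width/f ratio, so f₂ = f₁ · (width₂/width₁) = 45.2 × 49.1/7.6.
f₂ = 45.2 × 6.46053 ≈ 292.016 mm.

292 mm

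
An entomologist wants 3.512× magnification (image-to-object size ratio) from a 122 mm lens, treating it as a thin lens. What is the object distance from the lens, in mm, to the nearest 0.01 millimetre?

With m = dᵢ/dₒ and 1/f = 1/dₒ + 1/dᵢ, substituting dᵢ = m·dₒ gives 1/f = (1 + 1/m)/dₒ, hence dₒ = f·(1 + 1/m).
dₒ = 122 × (1 + 1/3.512) = 122 × 1.28474 ≈ 156.738 mm.

156.74 mm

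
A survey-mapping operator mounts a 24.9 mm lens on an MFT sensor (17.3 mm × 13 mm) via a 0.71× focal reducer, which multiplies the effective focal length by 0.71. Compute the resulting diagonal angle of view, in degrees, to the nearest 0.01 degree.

Effective focal length f = 24.9 × 0.71 = 17.679 mm.
Sensor diagonal = √(17.3² + 13²) = √468.2900 ≈ 21.6400 mm.
α = 2·arctan(21.640 / (2 × 17.679)) = 2·arctan(0.61203) ≈ 62.9354°.

62.94°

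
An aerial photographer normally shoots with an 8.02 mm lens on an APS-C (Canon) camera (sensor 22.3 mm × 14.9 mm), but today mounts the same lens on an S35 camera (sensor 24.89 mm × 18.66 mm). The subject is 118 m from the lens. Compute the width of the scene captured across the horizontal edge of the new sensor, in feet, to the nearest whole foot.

1201 ft

The focal length stays 8.02 mm; the relevant sensor dimension is now w = 24.89 mm. Object distance dₒ = 118 m = 118000 mm.
Thin-lens field width W = w·(dₒ − f)/f = 24.89 × (118000 − 8.02)/8.02 ≈ 366187.080 mm = 366187.080/304.8 ft = 1201.4 ft.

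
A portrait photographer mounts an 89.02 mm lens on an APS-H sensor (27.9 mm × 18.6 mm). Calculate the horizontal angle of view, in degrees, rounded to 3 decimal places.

Angle of view α = 2·arctan(w/2f) with w = 27.9 mm and f = 89.02 mm.
w/2f = 0.15671; arctan(0.15671) ≈ 8.9062°, so α ≈ 17.8124°.

17.812°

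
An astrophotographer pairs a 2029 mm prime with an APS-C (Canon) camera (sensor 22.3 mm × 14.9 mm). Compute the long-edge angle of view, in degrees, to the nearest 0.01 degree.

0.63°

Angle of view α = 2·arctan(w/2f) with w = 22.3 mm and f = 2029 mm.
w/2f = 0.00550; arctan(0.00550) ≈ 0.3149°, so α ≈ 0.6297°.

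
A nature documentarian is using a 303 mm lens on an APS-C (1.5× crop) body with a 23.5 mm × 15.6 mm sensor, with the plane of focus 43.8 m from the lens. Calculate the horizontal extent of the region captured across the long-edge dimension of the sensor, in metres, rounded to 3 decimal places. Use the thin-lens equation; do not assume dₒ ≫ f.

3.374 m

dₒ: 43.8 m = 43800 mm.
Similar triangles through the lens centre give W/dₒ = w/dᵢ; with 1/f = 1/dₒ + 1/dᵢ this gives W = w·(dₒ − f)/f.
W = 23.5 mm × (43800 − 303) / 303 = 23.5 × 143.5545 ≈ 3373.530 mm = 3.37353 m.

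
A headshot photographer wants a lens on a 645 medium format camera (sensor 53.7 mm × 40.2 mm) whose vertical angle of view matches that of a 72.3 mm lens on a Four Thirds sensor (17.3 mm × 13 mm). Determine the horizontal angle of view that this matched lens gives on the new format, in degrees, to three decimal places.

Equal vertical AOV ⇒ f₂ = f₁ · 40.2/13 = 72.3 × 3.09231 ≈ 223.5738 mm.
Horizontal AOV on the new format = 2·arctan(53.7 / (2 × 223.5738)) = 2·arctan(0.12009) ≈ 13.6962°.

13.696°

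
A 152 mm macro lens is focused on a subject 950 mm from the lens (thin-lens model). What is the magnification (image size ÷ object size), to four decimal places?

Thin lens: 1/f = 1/dₒ + 1/dᵢ → 1/dᵢ = 1/152 − 1/950 = 0.0055263 mm⁻¹, so dᵢ ≈ 180.9524 mm.
Magnification m = dᵢ/dₒ = 180.9524/950 ≈ 0.19048.

0.1905×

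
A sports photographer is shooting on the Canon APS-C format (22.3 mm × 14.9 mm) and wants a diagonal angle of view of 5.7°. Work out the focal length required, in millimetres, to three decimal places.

269.367 mm

Sensor diagonal = √(22.3² + 14.9²) = √719.3000 ≈ 26.8198 mm.
From α = 2·arctan(d/2f) we get f = d / (2·tan(α/2)).
With d = 26.8198 mm and α/2 = 2.85°, tan(α/2) ≈ 0.04978, so f ≈ 26.8198 / 0.09957 ≈ 269.3670 mm.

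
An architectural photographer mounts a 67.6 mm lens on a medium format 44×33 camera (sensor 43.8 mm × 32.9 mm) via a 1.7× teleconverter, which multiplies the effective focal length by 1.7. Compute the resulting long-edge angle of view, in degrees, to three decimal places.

21.579°

Effective focal length f = 67.6 × 1.7 = 114.92 mm.
α = 2·arctan(43.8 / (2 × 114.92)) = 2·arctan(0.19057) ≈ 21.5787°.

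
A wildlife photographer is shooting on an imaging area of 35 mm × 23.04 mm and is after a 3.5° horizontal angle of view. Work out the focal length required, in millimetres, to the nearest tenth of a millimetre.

From α = 2·arctan(w/2f) we get f = w / (2·tan(α/2)).
With w = 35 mm and α/2 = 1.75°, tan(α/2) ≈ 0.03055, so f ≈ 35 / 0.06111 ≈ 572.7796 mm.

572.8 mm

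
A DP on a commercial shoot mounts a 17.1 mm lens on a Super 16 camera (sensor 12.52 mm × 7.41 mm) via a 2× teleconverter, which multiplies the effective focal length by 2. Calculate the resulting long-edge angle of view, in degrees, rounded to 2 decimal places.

Effective focal length f = 17.1 × 2 = 34.2 mm.
α = 2·arctan(12.52 / (2 × 34.2)) = 2·arctan(0.18304) ≈ 20.7453°.

20.75°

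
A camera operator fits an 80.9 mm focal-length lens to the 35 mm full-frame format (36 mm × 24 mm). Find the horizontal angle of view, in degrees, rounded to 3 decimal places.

Angle of view α = 2·arctan(w/2f) with w = 36 mm and f = 80.9 mm.
w/2f = 0.22250; arctan(0.22250) ≈ 12.5438°, so α ≈ 25.0876°.

25.088°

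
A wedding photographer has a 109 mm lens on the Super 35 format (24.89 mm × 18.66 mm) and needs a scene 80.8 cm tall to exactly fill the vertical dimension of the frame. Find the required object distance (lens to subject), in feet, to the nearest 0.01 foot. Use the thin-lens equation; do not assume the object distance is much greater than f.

15.84 ft

W: 80.8 cm = 808 mm.
Magnification m = h/W = dᵢ/dₒ; combined with 1/f = 1/dₒ + 1/dᵢ this gives dₒ = f·(1 + W/h).
dₒ = 109 mm × (1 + 808/18.66) = 109 × 44.3012 ≈ 4828.829 mm = 4828.829/304.8 ft = 15.8426 ft.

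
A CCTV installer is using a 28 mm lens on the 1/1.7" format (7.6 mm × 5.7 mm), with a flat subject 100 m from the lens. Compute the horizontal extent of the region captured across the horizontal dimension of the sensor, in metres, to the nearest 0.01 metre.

27.14 m

dₒ: 100 m = 100000 mm.
Similar triangles through the lens centre give W/dₒ = w/dᵢ; with 1/f = 1/dₒ + 1/dᵢ this gives W = w·(dₒ − f)/f.
W = 7.6 mm × (100000 − 28) / 28 = 7.6 × 3570.4286 ≈ 27135.257 mm = 27.1353 m.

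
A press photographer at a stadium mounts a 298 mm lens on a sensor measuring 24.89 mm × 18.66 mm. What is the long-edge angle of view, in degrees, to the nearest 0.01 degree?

Angle of view α = 2·arctan(w/2f) with w = 24.89 mm and f = 298 mm.
w/2f = 0.04176; arctan(0.04176) ≈ 2.3914°, so α ≈ 4.7828°.

4.78°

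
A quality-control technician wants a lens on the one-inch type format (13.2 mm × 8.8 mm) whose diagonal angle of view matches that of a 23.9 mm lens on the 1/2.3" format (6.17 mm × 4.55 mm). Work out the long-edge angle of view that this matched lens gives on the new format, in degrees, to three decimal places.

Sensor diagonal = √(6.17² + 4.55²) = √58.7714 ≈ 7.6663 mm.
Sensor diagonal = √(13.2² + 8.8²) = √251.6800 ≈ 15.8644 mm.
Equal diagonal AOV ⇒ f₂ = f₁ · 15.8644/7.6663 = 23.9 × 2.06939 ≈ 49.4583 mm.
Long-edge AOV on the new format = 2·arctan(13.2 / (2 × 49.4583)) = 2·arctan(0.13345) ≈ 15.2019°.

15.202°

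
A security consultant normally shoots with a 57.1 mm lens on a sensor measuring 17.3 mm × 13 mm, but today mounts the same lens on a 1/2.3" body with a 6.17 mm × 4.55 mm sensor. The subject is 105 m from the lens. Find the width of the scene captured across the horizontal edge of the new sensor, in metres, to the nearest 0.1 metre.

The focal length stays 57.1 mm; the relevant sensor dimension is now w = 6.17 mm. Object distance dₒ = 105 m = 105000 mm.
Thin-lens field width W = w·(dₒ − f)/f = 6.17 × (105000 − 57.1)/57.1 ≈ 11339.714 mm = 11.3397 m.

11.3 m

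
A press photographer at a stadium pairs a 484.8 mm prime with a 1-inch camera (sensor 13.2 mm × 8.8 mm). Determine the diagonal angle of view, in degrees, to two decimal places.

Sensor diagonal = √(13.2² + 8.8²) = √251.6800 ≈ 15.8644 mm.
Angle of view α = 2·arctan(d/2f) with d = 15.8644 mm and f = 484.8 mm.
d/2f = 0.01636; arctan(0.01636) ≈ 0.9374°, so α ≈ 1.8748°.

1.87°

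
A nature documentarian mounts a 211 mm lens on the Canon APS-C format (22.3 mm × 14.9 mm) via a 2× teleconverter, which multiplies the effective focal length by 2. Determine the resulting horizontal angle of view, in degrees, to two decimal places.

Effective focal length f = 211 × 2 = 422 mm.
α = 2·arctan(22.3 / (2 × 422)) = 2·arctan(0.02642) ≈ 3.0270°.

3.03°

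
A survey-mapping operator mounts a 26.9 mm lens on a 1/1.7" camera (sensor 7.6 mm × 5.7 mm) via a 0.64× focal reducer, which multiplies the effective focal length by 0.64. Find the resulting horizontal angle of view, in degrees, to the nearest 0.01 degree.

24.89°

Effective focal length f = 26.9 × 0.64 = 17.216 mm.
α = 2·arctan(7.6 / (2 × 17.216)) = 2·arctan(0.22072) ≈ 24.8941°.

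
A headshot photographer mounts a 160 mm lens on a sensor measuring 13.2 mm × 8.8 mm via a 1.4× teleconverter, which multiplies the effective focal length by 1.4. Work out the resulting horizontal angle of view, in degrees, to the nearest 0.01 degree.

Effective focal length f = 160 × 1.4 = 224 mm.
α = 2·arctan(13.2 / (2 × 224)) = 2·arctan(0.02946) ≈ 3.3754°.

3.38°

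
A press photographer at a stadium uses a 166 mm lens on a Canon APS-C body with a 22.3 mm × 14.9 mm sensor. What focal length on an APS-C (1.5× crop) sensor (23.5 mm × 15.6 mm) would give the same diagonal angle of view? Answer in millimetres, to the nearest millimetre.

Sensor diagonal = √(22.3² + 14.9²) = √719.3000 ≈ 26.8198 mm.
Sensor diagonal = √(23.5² + 15.6²) = √795.6100 ≈ 28.2066 mm.
Equal angle of view means equal diagonal/f ratio, so f₂ = f₁ · (diagonal₂/diagonal₁) = 166 × 28.2066/26.8198.
f₂ = 166 × 1.05171 ≈ 174.583 mm.

175 mm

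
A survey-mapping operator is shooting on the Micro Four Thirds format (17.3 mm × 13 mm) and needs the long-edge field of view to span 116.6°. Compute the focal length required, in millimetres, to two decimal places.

From α = 2·arctan(w/2f) we get f = w / (2·tan(α/2)).
With w = 17.3 mm and α/2 = 58.3°, tan(α/2) ≈ 1.61914, so f ≈ 17.3 / 3.23828 ≈ 5.3423 mm.

5.34 mm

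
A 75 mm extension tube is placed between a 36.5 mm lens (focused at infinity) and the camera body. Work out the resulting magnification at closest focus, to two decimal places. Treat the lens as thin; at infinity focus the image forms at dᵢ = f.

2.05×

The tube moves the image plane from f to f + e, so dᵢ = 36.5 + 75 = 111.5 mm. Focus is achieved when 1/f = 1/dₒ + 1/dᵢ, giving dₒ = 1/(1/f − 1/(f+e)).
Magnification m = dᵢ/dₒ = (f+e)·(1/f − 1/(f+e)) = e/f = 75/36.5 ≈ 2.0548.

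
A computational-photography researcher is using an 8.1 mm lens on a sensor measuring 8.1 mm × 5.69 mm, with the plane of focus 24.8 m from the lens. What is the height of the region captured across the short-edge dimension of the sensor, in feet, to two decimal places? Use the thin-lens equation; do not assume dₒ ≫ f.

dₒ: 24.8 m = 24800 mm.
Similar triangles through the lens centre give W/dₒ = h/dᵢ; with 1/f = 1/dₒ + 1/dᵢ this gives W = h·(dₒ − f)/f.
W = 5.69 mm × (24800 − 8.1) / 8.1 = 5.69 × 3060.7284 ≈ 17415.545 mm = 17415.545/304.8 ft = 57.1376 ft.

57.14 ft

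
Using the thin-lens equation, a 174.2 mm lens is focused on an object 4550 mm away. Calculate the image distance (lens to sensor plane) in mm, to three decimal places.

1/dᵢ = 1/f − 1/dₒ = 1/174.2 − 1/4550 = 0.0055207 mm⁻¹.
dᵢ = 1/0.0055207 ≈ 181.1349 mm.

181.135 mm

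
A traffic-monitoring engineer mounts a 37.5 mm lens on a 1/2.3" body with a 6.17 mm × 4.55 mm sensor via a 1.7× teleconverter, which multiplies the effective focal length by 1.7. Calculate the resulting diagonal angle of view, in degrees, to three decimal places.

6.882°

Effective focal length f = 37.5 × 1.7 = 63.75 mm.
Sensor diagonal = √(6.17² + 4.55²) = √58.7714 ≈ 7.6663 mm.
α = 2·arctan(7.666 / (2 × 63.75)) = 2·arctan(0.06013) ≈ 6.8818°.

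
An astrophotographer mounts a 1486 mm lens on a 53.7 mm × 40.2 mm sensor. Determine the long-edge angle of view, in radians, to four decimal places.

Angle of view α = 2·arctan(w/2f) with w = 53.7 mm and f = 1486 mm.
w/2f = 0.01807; arctan(0.01807) ≈ 0.0181 rad, so α ≈ 0.0361 rad.

0.0361 rad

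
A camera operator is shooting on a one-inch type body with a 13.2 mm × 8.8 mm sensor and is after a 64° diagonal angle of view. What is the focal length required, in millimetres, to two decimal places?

Sensor diagonal = √(13.2² + 8.8²) = √251.6800 ≈ 15.8644 mm.
From α = 2·arctan(d/2f) we get f = d / (2·tan(α/2)).
With d = 15.8644 mm and α/2 = 32°, tan(α/2) ≈ 0.62487, so f ≈ 15.8644 / 1.24974 ≈ 12.6942 mm.

12.69 mm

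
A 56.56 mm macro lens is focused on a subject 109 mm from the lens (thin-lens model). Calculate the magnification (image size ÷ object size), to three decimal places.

Thin lens: 1/f = 1/dₒ + 1/dᵢ → 1/dᵢ = 1/56.56 − 1/109 = 0.0085060 mm⁻¹, so dᵢ ≈ 117.5637 mm.
Magnification m = dᵢ/dₒ = 117.5637/109 ≈ 1.07857.

1.079×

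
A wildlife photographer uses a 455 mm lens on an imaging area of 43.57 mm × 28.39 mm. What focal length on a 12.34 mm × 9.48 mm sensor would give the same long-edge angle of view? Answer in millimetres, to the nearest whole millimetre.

129 mm

Equal angle of view means equal width/f ratio, so f₂ = f₁ · (width₂/width₁) = 455 × 12.34/43.57.
f₂ = 455 × 0.28322 ≈ 128.866 mm.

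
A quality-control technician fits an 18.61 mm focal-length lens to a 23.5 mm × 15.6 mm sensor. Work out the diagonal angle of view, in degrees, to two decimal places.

Sensor diagonal = √(23.5² + 15.6²) = √795.6100 ≈ 28.2066 mm.
Angle of view α = 2·arctan(d/2f) with d = 28.2066 mm and f = 18.61 mm.
d/2f = 0.75783; arctan(0.75783) ≈ 37.1561°, so α ≈ 74.3121°.

74.31°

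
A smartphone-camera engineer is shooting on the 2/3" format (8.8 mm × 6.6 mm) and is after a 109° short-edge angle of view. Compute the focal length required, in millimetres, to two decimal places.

2.35 mm

From α = 2·arctan(h/2f) we get f = h / (2·tan(α/2)).
With h = 6.6 mm and α/2 = 54.5°, tan(α/2) ≈ 1.40195, so f ≈ 6.6 / 2.80390 ≈ 2.3539 mm.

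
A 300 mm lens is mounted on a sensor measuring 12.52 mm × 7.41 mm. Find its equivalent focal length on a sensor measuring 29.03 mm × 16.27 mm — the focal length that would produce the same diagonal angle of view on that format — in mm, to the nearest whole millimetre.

686 mm

Sensor diagonal = √(12.52² + 7.41²) = √211.6585 ≈ 14.5485 mm.
Sensor diagonal = √(29.03² + 16.27²) = √1107.4538 ≈ 33.2784 mm.
Equal angle of view means equal diagonal/f ratio, so f₂ = f₁ · (diagonal₂/diagonal₁) = 300 × 33.2784/14.5485.
f₂ = 300 × 2.28741 ≈ 686.224 mm.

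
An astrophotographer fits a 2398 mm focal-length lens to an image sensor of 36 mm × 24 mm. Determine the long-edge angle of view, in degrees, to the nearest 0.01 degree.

Angle of view α = 2·arctan(w/2f) with w = 36 mm and f = 2398 mm.
w/2f = 0.00751; arctan(0.00751) ≈ 0.4301°, so α ≈ 0.8601°.

0.86°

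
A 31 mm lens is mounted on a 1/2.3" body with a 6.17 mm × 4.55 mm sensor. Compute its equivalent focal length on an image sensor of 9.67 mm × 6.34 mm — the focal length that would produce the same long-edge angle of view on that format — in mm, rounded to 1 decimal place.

Equal angle of view means equal width/f ratio, so f₂ = f₁ · (width₂/width₁) = 31 × 9.67/6.17.
f₂ = 31 × 1.56726 ≈ 48.585 mm.

48.6 mm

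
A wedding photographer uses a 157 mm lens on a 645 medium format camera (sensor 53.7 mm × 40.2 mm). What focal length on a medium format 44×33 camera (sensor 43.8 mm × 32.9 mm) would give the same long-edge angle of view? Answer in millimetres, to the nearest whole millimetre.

128 mm

Equal angle of view means equal width/f ratio, so f₂ = f₁ · (width₂/width₁) = 157 × 43.8/53.7.
f₂ = 157 × 0.81564 ≈ 128.056 mm.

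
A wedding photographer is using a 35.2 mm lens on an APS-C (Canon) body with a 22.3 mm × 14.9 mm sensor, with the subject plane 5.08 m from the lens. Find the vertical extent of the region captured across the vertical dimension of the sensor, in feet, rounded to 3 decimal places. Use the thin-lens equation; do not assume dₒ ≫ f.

dₒ: 5.08 m = 5080 mm.
Similar triangles through the lens centre give W/dₒ = h/dᵢ; with 1/f = 1/dₒ + 1/dᵢ this gives W = h·(dₒ − f)/f.
W = 14.9 mm × (5080 − 35.2) / 35.2 = 14.9 × 143.3182 ≈ 2135.441 mm = 2135.441/304.8 ft = 7.00604 ft.

7.006 ft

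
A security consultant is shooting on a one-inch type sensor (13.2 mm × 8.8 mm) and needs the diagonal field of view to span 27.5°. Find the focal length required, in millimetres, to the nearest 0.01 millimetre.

Sensor diagonal = √(13.2² + 8.8²) = √251.6800 ≈ 15.8644 mm.
From α = 2·arctan(d/2f) we get f = d / (2·tan(α/2)).
With d = 15.8644 mm and α/2 = 13.75°, tan(α/2) ≈ 0.24470, so f ≈ 15.8644 / 0.48940 ≈ 32.4163 mm.

32.42 mm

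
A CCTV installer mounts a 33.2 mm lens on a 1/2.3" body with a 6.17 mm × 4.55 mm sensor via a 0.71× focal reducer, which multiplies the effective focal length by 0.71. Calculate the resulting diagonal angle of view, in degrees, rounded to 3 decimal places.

Effective focal length f = 33.2 × 0.71 = 23.572 mm.
Sensor diagonal = √(6.17² + 4.55²) = √58.7714 ≈ 7.6663 mm.
α = 2·arctan(7.666 / (2 × 23.572)) = 2·arctan(0.16261) ≈ 18.4724°.

18.472°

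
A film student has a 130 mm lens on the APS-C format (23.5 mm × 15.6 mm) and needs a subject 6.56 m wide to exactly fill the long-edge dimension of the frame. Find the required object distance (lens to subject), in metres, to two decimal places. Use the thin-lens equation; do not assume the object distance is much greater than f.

W: 6.56 m = 6560 mm.
Magnification m = w/W = dᵢ/dₒ; combined with 1/f = 1/dₒ + 1/dᵢ this gives dₒ = f·(1 + W/w).
dₒ = 130 mm × (1 + 6560/23.5) = 130 × 280.1489 ≈ 36419.362 mm = 36.4194 m.

36.42 m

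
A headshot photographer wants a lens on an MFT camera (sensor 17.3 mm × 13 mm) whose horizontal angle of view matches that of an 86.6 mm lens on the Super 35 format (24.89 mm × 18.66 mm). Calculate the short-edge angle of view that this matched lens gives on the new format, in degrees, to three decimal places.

Equal horizontal AOV ⇒ f₂ = f₁ · 17.3/24.89 = 86.6 × 0.69506 ≈ 60.1920 mm.
Short-edge AOV on the new format = 2·arctan(13 / (2 × 60.1920)) = 2·arctan(0.10799) ≈ 12.3267°.

12.327°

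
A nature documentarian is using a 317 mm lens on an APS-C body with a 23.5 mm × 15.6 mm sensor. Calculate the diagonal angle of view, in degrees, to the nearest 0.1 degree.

5.1°

Sensor diagonal = √(23.5² + 15.6²) = √795.6100 ≈ 28.2066 mm.
Angle of view α = 2·arctan(d/2f) with d = 28.2066 mm and f = 317 mm.
d/2f = 0.04449; arctan(0.04449) ≈ 2.5474°, so α ≈ 5.0948°.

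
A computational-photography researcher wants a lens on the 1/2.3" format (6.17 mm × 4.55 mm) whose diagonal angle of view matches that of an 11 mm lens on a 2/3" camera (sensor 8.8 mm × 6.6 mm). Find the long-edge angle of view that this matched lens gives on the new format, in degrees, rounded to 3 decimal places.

Sensor diagonal = √(8.8² + 6.6²) = √121.0000 ≈ 11.0000 mm.
Sensor diagonal = √(6.17² + 4.55²) = √58.7714 ≈ 7.6663 mm.
Equal diagonal AOV ⇒ f₂ = f₁ · 7.6663/11.0000 = 11 × 0.69693 ≈ 7.6663 mm.
Long-edge AOV on the new format = 2·arctan(6.17 / (2 × 7.6663)) = 2·arctan(0.40241) ≈ 43.8410°.

43.841°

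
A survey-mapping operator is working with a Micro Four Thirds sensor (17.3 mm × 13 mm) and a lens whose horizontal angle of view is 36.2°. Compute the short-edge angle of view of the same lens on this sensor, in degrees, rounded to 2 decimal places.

From the horizontal AOV: f = 17.3 / (2·tan(18.1°)) = 17.3 / 0.65370 ≈ 26.4647 mm.
Short-edge AOV = 2·arctan(13 / (2 × 26.4647)) = 2·arctan(0.24561) ≈ 27.5985°.

27.60°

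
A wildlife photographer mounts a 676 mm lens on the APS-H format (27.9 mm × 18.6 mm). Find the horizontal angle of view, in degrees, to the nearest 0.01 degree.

Angle of view α = 2·arctan(w/2f) with w = 27.9 mm and f = 676 mm.
w/2f = 0.02064; arctan(0.02064) ≈ 1.1822°, so α ≈ 2.3644°.

2.36°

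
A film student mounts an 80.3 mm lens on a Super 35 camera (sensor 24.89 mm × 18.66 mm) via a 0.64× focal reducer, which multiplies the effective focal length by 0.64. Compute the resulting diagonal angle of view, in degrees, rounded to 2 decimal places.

Effective focal length f = 80.3 × 0.64 = 51.392 mm.
Sensor diagonal = √(24.89² + 18.66²) = √967.7077 ≈ 31.1080 mm.
α = 2·arctan(31.108 / (2 × 51.392)) = 2·arctan(0.30265) ≈ 33.6773°.

33.68°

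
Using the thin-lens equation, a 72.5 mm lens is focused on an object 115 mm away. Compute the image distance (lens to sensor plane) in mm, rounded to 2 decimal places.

1/dᵢ = 1/f − 1/dₒ = 1/72.5 − 1/115 = 0.0050975 mm⁻¹.
dᵢ = 1/0.0050975 ≈ 196.1765 mm.

196.18 mm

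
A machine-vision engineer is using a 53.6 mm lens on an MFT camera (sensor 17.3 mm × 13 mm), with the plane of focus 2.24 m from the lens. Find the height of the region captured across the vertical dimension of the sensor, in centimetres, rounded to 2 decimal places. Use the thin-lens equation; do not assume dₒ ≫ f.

53.03 cm

dₒ: 2.24 m = 2240 mm.
Similar triangles through the lens centre give W/dₒ = h/dᵢ; with 1/f = 1/dₒ + 1/dᵢ this gives W = h·(dₒ − f)/f.
W = 13 mm × (2240 − 53.6) / 53.6 = 13 × 40.7910 ≈ 530.284 mm = 53.0284 cm.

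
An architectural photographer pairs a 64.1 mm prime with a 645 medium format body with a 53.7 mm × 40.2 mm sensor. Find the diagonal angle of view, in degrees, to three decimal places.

Sensor diagonal = √(53.7² + 40.2²) = √4499.7300 ≈ 67.0800 mm.
Angle of view α = 2·arctan(d/2f) with d = 67.0800 mm and f = 64.1 mm.
d/2f = 0.52325; arctan(0.52325) ≈ 27.6206°, so α ≈ 55.2412°.

55.241°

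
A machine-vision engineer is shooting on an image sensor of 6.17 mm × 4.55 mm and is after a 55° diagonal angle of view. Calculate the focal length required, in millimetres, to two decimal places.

Sensor diagonal = √(6.17² + 4.55²) = √58.7714 ≈ 7.6663 mm.
From α = 2·arctan(d/2f) we get f = d / (2·tan(α/2)).
With d = 7.6663 mm and α/2 = 27.5°, tan(α/2) ≈ 0.52057, so f ≈ 7.6663 / 1.04113 ≈ 7.3634 mm.

7.36 mm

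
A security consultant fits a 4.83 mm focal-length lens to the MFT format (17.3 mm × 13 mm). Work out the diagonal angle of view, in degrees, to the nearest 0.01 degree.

Sensor diagonal = √(17.3² + 13²) = √468.2900 ≈ 21.6400 mm.
Angle of view α = 2·arctan(d/2f) with d = 21.6400 mm and f = 4.83 mm.
d/2f = 2.24017; arctan(2.24017) ≈ 65.9442°, so α ≈ 131.8885°.

131.89°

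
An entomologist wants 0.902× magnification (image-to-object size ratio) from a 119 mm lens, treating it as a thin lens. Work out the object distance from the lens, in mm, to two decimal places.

250.93 mm

With m = dᵢ/dₒ and 1/f = 1/dₒ + 1/dᵢ, substituting dᵢ = m·dₒ gives 1/f = (1 + 1/m)/dₒ, hence dₒ = f·(1 + 1/m).
dₒ = 119 × (1 + 1/0.902) = 119 × 2.10865 ≈ 250.929 mm.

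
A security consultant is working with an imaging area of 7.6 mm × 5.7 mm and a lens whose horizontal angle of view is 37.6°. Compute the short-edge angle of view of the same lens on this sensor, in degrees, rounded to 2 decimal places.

From the horizontal AOV: f = 7.6 / (2·tan(18.8°)) = 7.6 / 0.68086 ≈ 11.1624 mm.
Short-edge AOV = 2·arctan(5.7 / (2 × 11.1624)) = 2·arctan(0.25532) ≈ 28.6456°.

28.65°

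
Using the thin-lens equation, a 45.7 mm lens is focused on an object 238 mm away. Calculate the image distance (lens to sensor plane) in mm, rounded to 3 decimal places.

56.561 mm

1/dᵢ = 1/f − 1/dₒ = 1/45.7 − 1/238 = 0.0176802 mm⁻¹.
dᵢ = 1/0.0176802 ≈ 56.5606 mm.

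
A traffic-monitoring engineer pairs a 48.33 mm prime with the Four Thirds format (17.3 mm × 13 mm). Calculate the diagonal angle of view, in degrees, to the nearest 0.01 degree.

Sensor diagonal = √(17.3² + 13²) = √468.2900 ≈ 21.6400 mm.
Angle of view α = 2·arctan(d/2f) with d = 21.6400 mm and f = 48.33 mm.
d/2f = 0.22388; arctan(0.22388) ≈ 12.6192°, so α ≈ 25.2383°.

25.24°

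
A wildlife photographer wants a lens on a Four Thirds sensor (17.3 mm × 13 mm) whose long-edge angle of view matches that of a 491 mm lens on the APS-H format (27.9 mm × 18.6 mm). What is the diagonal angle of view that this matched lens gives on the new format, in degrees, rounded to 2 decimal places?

4.07°

Equal long-edge AOV ⇒ f₂ = f₁ · 17.3/27.9 = 491 × 0.62007 ≈ 304.4552 mm.
Sensor diagonal = √(17.3² + 13²) = √468.2900 ≈ 21.6400 mm.
Diagonal AOV on the new format = 2·arctan(21.6400 / (2 × 304.4552)) = 2·arctan(0.03554) ≈ 4.0707°.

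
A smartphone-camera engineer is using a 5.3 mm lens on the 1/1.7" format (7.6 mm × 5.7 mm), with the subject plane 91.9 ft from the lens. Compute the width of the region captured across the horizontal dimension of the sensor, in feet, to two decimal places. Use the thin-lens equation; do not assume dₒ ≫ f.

dₒ: 91.9 ft × 304.8 mm/ft = 28011.12 mm.
Similar triangles through the lens centre give W/dₒ = w/dᵢ; with 1/f = 1/dₒ + 1/dᵢ this gives W = w·(dₒ − f)/f.
W = 7.6 mm × (28011.1 − 5.3) / 5.3 = 7.6 × 5284.1168 ≈ 40159.288 mm = 40159.288/304.8 ft = 131.756 ft.

131.76 ft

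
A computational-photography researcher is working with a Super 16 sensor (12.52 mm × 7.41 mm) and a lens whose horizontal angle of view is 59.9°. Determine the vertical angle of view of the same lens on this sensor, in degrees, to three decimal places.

37.661°

From the horizontal AOV: f = 12.52 / (2·tan(29.95°)) = 12.52 / 1.15237 ≈ 10.8645 mm.
Vertical AOV = 2·arctan(7.41 / (2 × 10.8645)) = 2·arctan(0.34102) ≈ 37.6606°.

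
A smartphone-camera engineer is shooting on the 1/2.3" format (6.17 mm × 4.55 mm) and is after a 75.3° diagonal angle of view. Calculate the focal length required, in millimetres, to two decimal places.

Sensor diagonal = √(6.17² + 4.55²) = √58.7714 ≈ 7.6663 mm.
From α = 2·arctan(d/2f) we get f = d / (2·tan(α/2)).
With d = 7.6663 mm and α/2 = 37.65°, tan(α/2) ≈ 0.77149, so f ≈ 7.6663 / 1.54299 ≈ 4.9684 mm.

4.97 mm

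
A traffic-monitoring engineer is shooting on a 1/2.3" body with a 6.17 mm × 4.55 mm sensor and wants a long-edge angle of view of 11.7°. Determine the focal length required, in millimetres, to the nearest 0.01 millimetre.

30.11 mm

From α = 2·arctan(w/2f) we get f = w / (2·tan(α/2)).
With w = 6.17 mm and α/2 = 5.85°, tan(α/2) ≈ 0.10246, so f ≈ 6.17 / 0.20492 ≈ 30.1099 mm.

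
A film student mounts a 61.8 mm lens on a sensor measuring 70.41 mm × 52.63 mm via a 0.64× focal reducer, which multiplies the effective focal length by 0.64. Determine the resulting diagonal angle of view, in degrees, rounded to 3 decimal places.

Effective focal length f = 61.8 × 0.64 = 39.552 mm.
Sensor diagonal = √(70.41² + 52.63²) = √7727.4850 ≈ 87.9061 mm.
α = 2·arctan(87.906 / (2 × 39.552)) = 2·arctan(1.11127) ≈ 96.0339°.

96.034°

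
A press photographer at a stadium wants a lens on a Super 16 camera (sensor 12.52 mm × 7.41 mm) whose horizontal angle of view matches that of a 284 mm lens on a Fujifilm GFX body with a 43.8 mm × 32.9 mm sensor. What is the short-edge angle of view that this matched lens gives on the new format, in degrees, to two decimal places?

5.23°

Equal horizontal AOV ⇒ f₂ = f₁ · 12.52/43.8 = 284 × 0.28584 ≈ 81.1799 mm.
Short-edge AOV on the new format = 2·arctan(7.41 / (2 × 81.1799)) = 2·arctan(0.04564) ≈ 5.2263°.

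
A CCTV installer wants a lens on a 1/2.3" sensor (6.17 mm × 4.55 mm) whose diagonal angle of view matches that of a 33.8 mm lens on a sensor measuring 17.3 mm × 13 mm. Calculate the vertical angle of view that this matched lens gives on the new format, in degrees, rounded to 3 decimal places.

21.515°

Sensor diagonal = √(17.3² + 13²) = √468.2900 ≈ 21.6400 mm.
Sensor diagonal = √(6.17² + 4.55²) = √58.7714 ≈ 7.6663 mm.
Equal diagonal AOV ⇒ f₂ = f₁ · 7.6663/21.6400 = 33.8 × 0.35426 ≈ 11.9741 mm.
Vertical AOV on the new format = 2·arctan(4.55 / (2 × 11.9741)) = 2·arctan(0.18999) ≈ 21.5152°.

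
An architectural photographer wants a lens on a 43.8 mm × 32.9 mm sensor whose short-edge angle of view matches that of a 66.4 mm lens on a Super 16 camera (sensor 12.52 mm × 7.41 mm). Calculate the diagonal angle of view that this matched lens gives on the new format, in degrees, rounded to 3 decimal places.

Equal short-edge AOV ⇒ f₂ = f₁ · 32.9/7.41 = 66.4 × 4.43995 ≈ 294.8124 mm.
Sensor diagonal = √(43.8² + 32.9²) = √3000.8500 ≈ 54.7800 mm.
Diagonal AOV on the new format = 2·arctan(54.7800 / (2 × 294.8124)) = 2·arctan(0.09291) ≈ 10.6158°.

10.616°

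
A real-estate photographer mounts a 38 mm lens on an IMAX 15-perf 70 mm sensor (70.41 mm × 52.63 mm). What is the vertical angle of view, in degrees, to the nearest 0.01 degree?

Angle of view α = 2·arctan(h/2f) with h = 52.63 mm and f = 38 mm.
h/2f = 0.69250; arctan(0.69250) ≈ 34.7026°, so α ≈ 69.4052°.

69.41°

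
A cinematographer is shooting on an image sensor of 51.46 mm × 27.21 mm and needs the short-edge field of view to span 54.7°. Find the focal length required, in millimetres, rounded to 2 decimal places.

From α = 2·arctan(h/2f) we get f = h / (2·tan(α/2)).
With h = 27.21 mm and α/2 = 27.35°, tan(α/2) ≈ 0.51724, so f ≈ 27.21 / 1.03449 ≈ 26.3029 mm.

26.30 mm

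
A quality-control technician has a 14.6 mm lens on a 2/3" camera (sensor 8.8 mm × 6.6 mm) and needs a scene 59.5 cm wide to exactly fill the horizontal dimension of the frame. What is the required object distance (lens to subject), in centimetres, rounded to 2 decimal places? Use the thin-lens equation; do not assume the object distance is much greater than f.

100.18 cm

W: 59.5 cm = 595 mm.
Magnification m = w/W = dᵢ/dₒ; combined with 1/f = 1/dₒ + 1/dᵢ this gives dₒ = f·(1 + W/w).
dₒ = 14.6 mm × (1 + 595/8.8) = 14.6 × 68.6136 ≈ 1001.759 mm = 100.176 cm.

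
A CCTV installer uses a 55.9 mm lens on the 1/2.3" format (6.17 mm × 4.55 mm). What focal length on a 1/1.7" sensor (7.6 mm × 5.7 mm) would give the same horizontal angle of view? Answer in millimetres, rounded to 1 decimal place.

68.9 mm

Equal angle of view means equal width/f ratio, so f₂ = f₁ · (width₂/width₁) = 55.9 × 7.6/6.17.
f₂ = 55.9 × 1.23177 ≈ 68.856 mm.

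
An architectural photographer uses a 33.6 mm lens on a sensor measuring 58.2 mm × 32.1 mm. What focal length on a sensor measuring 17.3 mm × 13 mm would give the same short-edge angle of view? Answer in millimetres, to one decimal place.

13.6 mm

Equal angle of view means equal height/f ratio, so f₂ = f₁ · (height₂/height₁) = 33.6 × 13/32.1.
f₂ = 33.6 × 0.40498 ≈ 13.607 mm.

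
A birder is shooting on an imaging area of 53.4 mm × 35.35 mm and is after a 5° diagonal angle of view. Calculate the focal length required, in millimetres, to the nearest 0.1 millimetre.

Sensor diagonal = √(53.4² + 35.35²) = √4101.1825 ≈ 64.0405 mm.
From α = 2·arctan(d/2f) we get f = d / (2·tan(α/2)).
With d = 64.0405 mm and α/2 = 2.5°, tan(α/2) ≈ 0.04366, so f ≈ 64.0405 / 0.08732 ≈ 733.3840 mm.

733.4 mm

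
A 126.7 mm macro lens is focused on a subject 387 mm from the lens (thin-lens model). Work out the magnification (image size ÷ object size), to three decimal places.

Thin lens: 1/f = 1/dₒ + 1/dᵢ → 1/dᵢ = 1/126.7 − 1/387 = 0.0053087 mm⁻¹, so dᵢ ≈ 188.3707 mm.
Magnification m = dᵢ/dₒ = 188.3707/387 ≈ 0.48675.

0.487×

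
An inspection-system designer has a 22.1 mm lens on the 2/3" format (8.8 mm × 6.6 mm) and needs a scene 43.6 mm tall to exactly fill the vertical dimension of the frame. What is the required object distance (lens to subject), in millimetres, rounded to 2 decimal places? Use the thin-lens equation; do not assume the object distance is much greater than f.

Magnification m = h/W = dᵢ/dₒ; combined with 1/f = 1/dₒ + 1/dᵢ this gives dₒ = f·(1 + W/h).
dₒ = 22.1 mm × (1 + 43.6/6.6) = 22.1 × 7.6061 ≈ 168.094 mm.

168.09 mm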